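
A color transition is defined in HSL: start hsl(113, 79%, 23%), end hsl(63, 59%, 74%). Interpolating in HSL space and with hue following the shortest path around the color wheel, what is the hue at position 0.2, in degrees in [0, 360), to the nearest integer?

103

Hue arc: Δh = 63 − 113 = -50° (|Δh| ≤ 180, already the shorter path).
H = 113 + 0.2 × (-50) = 103 → 103°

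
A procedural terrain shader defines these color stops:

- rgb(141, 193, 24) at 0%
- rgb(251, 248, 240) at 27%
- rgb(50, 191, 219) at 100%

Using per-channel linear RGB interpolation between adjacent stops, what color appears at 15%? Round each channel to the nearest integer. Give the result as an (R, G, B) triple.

(202, 224, 144)

15% lies between the 0% and 27% stops, so the local fraction is t = (15 − 0)/(27 − 0) = 15/27 ≈ 0.5556.
R = 141 + 0.5556 × (251 − 141) = 202.116 → 202
G = 193 + 0.5556 × (248 − 193) = 223.558 → 224
B = 24 + 0.5556 × (240 − 24) = 144.01 → 144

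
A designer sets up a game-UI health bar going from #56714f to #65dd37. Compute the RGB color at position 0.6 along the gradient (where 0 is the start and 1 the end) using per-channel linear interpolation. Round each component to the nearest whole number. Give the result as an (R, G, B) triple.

#56714f → (86, 113, 79); #65dd37 → (101, 221, 55).
R = 86 + 0.6 × (101 − 86) = 86 + 0.6 × 15 = 95 → 95
G = 113 + 0.6 × (221 − 113) = 113 + 0.6 × 108 = 177.8 → 178
B = 79 + 0.6 × (55 − 79) = 79 + 0.6 × -24 = 64.6 → 65
So the blended color is (95, 178, 65), about #5fb241.

(95, 178, 65)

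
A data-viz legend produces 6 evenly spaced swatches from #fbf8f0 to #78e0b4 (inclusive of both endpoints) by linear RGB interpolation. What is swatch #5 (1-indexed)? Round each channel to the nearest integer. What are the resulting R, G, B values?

(146, 229, 192)

With 6 swatches and endpoints inclusive, swatch 5 sits at t = (5 − 1)/(6 − 1) = 4/5 ≈ 0.8.
#fbf8f0 → (251, 248, 240); #78e0b4 → (120, 224, 180).
R = 251 + 0.8 × (120 − 251) = 146.2 → 146
G = 248 + 0.8 × (224 − 248) = 228.8 → 229
B = 240 + 0.8 × (180 − 240) = 192 → 192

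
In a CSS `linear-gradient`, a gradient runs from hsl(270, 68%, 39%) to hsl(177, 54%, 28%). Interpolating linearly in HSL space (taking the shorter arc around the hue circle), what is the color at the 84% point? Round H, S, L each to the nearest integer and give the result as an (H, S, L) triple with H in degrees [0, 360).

Hue arc: Δh = 177 − 270 = -93° (|Δh| ≤ 180, already the shorter path).
H = 270 + 0.84 × (-93) = 191.88 → 192°
S = 68 + 0.84 × (54 − 68) = 56.24 → 56%
L = 39 + 0.84 × (28 − 39) = 29.76 → 30%

(192, 56, 30)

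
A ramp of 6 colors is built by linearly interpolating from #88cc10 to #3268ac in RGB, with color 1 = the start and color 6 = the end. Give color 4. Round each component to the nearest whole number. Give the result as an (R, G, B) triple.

(84, 144, 110)

With 6 swatches and endpoints inclusive, swatch 4 sits at t = (4 − 1)/(6 − 1) = 3/5 ≈ 0.6.
#88cc10 → (136, 204, 16); #3268ac → (50, 104, 172).
R = 136 + 0.6 × (50 − 136) = 84.4 → 84
G = 204 + 0.6 × (104 − 204) = 144 → 144
B = 16 + 0.6 × (172 − 16) = 109.6 → 110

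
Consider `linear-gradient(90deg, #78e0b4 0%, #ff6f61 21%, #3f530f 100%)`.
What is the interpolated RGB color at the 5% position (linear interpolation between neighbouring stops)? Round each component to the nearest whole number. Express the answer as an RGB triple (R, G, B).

(152, 197, 160)

5% lies between the 0% and 21% stops, so the local fraction is t = (5 − 0)/(21 − 0) = 5/21 ≈ 0.2381.
#78e0b4 → (120, 224, 180); #ff6f61 → (255, 111, 97).
R = 120 + 0.2381 × (255 − 120) = 152.144 → 152
G = 224 + 0.2381 × (111 − 224) = 197.095 → 197
B = 180 + 0.2381 × (97 − 180) = 160.238 → 160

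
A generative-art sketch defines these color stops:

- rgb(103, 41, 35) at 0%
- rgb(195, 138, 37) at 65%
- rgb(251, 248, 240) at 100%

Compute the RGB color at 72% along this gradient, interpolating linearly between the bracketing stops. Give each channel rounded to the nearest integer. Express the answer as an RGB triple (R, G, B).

(206, 160, 78)

72% lies between the 65% and 100% stops, so the local fraction is t = (72 − 65)/(100 − 65) = 7/35 ≈ 0.2.
R = 195 + 0.2 × (251 − 195) = 206.2 → 206
G = 138 + 0.2 × (248 − 138) = 160 → 160
B = 37 + 0.2 × (240 − 37) = 77.6 → 78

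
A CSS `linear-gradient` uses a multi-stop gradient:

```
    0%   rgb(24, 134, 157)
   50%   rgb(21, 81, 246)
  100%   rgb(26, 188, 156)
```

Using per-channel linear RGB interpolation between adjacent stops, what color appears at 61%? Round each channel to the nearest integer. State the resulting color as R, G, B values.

(22, 105, 226)

61% lies between the 50% and 100% stops, so the local fraction is t = (61 − 50)/(100 − 50) = 11/50 ≈ 0.22.
R = 21 + 0.22 × (26 − 21) = 22.1 → 22
G = 81 + 0.22 × (188 − 81) = 104.54 → 105
B = 246 + 0.22 × (156 − 246) = 226.2 → 226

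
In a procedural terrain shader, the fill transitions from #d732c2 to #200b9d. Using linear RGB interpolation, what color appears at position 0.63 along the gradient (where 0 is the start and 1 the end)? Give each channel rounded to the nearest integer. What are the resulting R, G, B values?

(100, 25, 171)

#d732c2 → (215, 50, 194); #200b9d → (32, 11, 157).
R = 215 + 0.63 × (32 − 215) = 215 + 0.63 × -183 = 99.71 → 100
G = 50 + 0.63 × (11 − 50) = 50 + 0.63 × -39 = 25.43 → 25
B = 194 + 0.63 × (157 − 194) = 194 + 0.63 × -37 = 170.69 → 171
So the blended color is (100, 25, 171), about #6419ab.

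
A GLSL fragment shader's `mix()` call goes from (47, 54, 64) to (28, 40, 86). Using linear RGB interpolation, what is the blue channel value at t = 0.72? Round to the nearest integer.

B = 64 + 0.72 × (86 − 64) = 79.84 → 80

80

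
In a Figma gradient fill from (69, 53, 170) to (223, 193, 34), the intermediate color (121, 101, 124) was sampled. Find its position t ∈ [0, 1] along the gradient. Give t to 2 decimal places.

Invert the lerp on the R channel (largest span, 154): t = (121 − 69) / (223 − 69) = 52/154 = 0.33766.
Check on G: (101 − 53)/(193 − 53) = 0.3429 ✓

0.34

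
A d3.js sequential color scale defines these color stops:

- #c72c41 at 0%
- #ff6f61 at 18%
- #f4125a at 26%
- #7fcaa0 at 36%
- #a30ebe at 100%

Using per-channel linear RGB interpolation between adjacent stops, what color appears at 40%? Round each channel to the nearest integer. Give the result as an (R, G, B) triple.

40% lies between the 36% and 100% stops, so the local fraction is t = (40 − 36)/(100 − 36) = 4/64 ≈ 0.0625.
#7fcaa0 → (127, 202, 160); #a30ebe → (163, 14, 190).
R = 127 + 0.0625 × (163 − 127) = 129.25 → 129
G = 202 + 0.0625 × (14 − 202) = 190.25 → 190
B = 160 + 0.0625 × (190 − 160) = 161.875 → 162

(129, 190, 162)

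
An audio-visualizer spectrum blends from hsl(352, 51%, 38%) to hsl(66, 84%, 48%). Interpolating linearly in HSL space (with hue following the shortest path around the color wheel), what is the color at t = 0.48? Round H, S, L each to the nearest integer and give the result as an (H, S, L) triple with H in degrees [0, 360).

Hue: 66 − 352 = -286°, but |-286| > 180 so the shorter arc goes the other way: Δh = -286 + 360 = 74°.
H = 352 + 0.48 × (74) = 387.52 → 388 → 388 mod 360 = 28°
S = 51 + 0.48 × (84 − 51) = 66.84 → 67%
L = 38 + 0.48 × (48 − 38) = 42.8 → 43%

(28, 67, 43)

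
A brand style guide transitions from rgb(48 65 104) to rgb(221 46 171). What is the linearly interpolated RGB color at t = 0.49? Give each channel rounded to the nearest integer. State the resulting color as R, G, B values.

R = 48 + 0.49 × (221 − 48) = 48 + 0.49 × 173 = 132.77 → 133
G = 65 + 0.49 × (46 − 65) = 65 + 0.49 × -19 = 55.69 → 56
B = 104 + 0.49 × (171 − 104) = 104 + 0.49 × 67 = 136.83 → 137
So the blended color is (133, 56, 137), about #853889.

(133, 56, 137)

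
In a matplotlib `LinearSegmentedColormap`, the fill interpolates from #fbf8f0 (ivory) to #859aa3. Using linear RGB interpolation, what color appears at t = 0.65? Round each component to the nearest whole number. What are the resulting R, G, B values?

#fbf8f0 → (251, 248, 240); #859aa3 → (133, 154, 163).
R = 251 + 0.65 × (133 − 251) = 251 + 0.65 × -118 = 174.3 → 174
G = 248 + 0.65 × (154 − 248) = 248 + 0.65 × -94 = 186.9 → 187
B = 240 + 0.65 × (163 − 240) = 240 + 0.65 × -77 = 189.95 → 190

(174, 187, 190)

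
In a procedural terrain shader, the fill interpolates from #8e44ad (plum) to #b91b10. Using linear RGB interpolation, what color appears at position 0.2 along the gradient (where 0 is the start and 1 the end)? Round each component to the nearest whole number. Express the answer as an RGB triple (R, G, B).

(151, 60, 142)

#8e44ad → (142, 68, 173); #b91b10 → (185, 27, 16).
R = 142 + 0.2 × (185 − 142) = 142 + 0.2 × 43 = 150.6 → 151
G = 68 + 0.2 × (27 − 68) = 68 + 0.2 × -41 = 59.8 → 60
B = 173 + 0.2 × (16 − 173) = 173 + 0.2 × -157 = 141.6 → 142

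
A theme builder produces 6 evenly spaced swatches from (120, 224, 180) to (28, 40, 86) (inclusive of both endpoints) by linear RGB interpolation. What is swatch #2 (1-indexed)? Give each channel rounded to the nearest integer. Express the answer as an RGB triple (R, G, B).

(102, 187, 161)

With 6 swatches and endpoints inclusive, swatch 2 sits at t = (2 − 1)/(6 − 1) = 1/5 ≈ 0.2.
R = 120 + 0.2 × (28 − 120) = 101.6 → 102
G = 224 + 0.2 × (40 − 224) = 187.2 → 187
B = 180 + 0.2 × (86 − 180) = 161.2 → 161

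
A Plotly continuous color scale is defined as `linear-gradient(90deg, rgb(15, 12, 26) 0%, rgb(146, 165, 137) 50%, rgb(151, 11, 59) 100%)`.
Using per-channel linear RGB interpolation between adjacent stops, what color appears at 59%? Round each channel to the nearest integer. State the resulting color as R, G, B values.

59% lies between the 50% and 100% stops, so the local fraction is t = (59 − 50)/(100 − 50) = 9/50 ≈ 0.18.
R = 146 + 0.18 × (151 − 146) = 146.9 → 147
G = 165 + 0.18 × (11 − 165) = 137.28 → 137
B = 137 + 0.18 × (59 − 137) = 122.96 → 123

(147, 137, 123)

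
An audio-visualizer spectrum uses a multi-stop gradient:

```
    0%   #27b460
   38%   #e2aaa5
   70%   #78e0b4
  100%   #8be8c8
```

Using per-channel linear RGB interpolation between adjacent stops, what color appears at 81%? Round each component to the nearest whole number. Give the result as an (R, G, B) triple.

(127, 227, 187)

81% lies between the 70% and 100% stops, so the local fraction is t = (81 − 70)/(100 − 70) = 11/30 ≈ 0.3667.
#78e0b4 → (120, 224, 180); #8be8c8 → (139, 232, 200).
R = 120 + 0.3667 × (139 − 120) = 126.967 → 127
G = 224 + 0.3667 × (232 − 224) = 226.934 → 227
B = 180 + 0.3667 × (200 − 180) = 187.334 → 187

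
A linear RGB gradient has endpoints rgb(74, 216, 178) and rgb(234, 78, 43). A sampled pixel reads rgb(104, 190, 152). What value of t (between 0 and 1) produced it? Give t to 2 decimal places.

Invert the lerp on the R channel (largest span, 160): t = (104 − 74) / (234 − 74) = 30/160 = 0.1875.
Check on G: (190 − 216)/(78 − 216) = 0.1884 ✓

0.19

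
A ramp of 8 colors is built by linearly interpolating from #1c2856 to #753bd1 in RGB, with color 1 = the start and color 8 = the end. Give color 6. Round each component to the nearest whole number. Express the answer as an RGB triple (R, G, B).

(92, 54, 174)

With 8 swatches and endpoints inclusive, swatch 6 sits at t = (6 − 1)/(8 − 1) = 5/7 ≈ 0.7143.
#1c2856 → (28, 40, 86); #753bd1 → (117, 59, 209).
R = 28 + 0.7143 × (117 − 28) = 91.573 → 92
G = 40 + 0.7143 × (59 − 40) = 53.572 → 54
B = 86 + 0.7143 × (209 − 86) = 173.859 → 174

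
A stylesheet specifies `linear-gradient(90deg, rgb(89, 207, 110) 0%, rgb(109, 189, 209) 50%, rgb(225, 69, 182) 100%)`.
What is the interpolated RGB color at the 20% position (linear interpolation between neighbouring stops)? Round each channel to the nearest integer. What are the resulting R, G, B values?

(97, 200, 150)

20% lies between the 0% and 50% stops, so the local fraction is t = (20 − 0)/(50 − 0) = 20/50 ≈ 0.4.
R = 89 + 0.4 × (109 − 89) = 97 → 97
G = 207 + 0.4 × (189 − 207) = 199.8 → 200
B = 110 + 0.4 × (209 − 110) = 149.6 → 150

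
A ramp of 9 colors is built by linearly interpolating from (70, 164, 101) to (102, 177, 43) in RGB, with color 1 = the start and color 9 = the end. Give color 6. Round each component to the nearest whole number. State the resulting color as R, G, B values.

With 9 swatches and endpoints inclusive, swatch 6 sits at t = (6 − 1)/(9 − 1) = 5/8 ≈ 0.625.
R = 70 + 0.625 × (102 − 70) = 90 → 90
G = 164 + 0.625 × (177 − 164) = 172.125 → 172
B = 101 + 0.625 × (43 − 101) = 64.75 → 65

(90, 172, 65)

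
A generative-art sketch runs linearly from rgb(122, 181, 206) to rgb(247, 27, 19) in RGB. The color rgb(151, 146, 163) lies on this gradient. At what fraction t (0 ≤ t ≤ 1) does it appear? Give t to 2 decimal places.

Invert the lerp on the B channel (largest span, 187): t = (163 − 206) / (19 − 206) = -43/-187 = 0.22995.
Check on R: (151 − 122)/(247 − 122) = 0.232 ✓

0.23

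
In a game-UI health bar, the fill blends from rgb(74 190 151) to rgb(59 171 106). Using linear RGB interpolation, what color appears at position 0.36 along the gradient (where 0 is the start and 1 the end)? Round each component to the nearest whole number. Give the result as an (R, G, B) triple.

R = 74 + 0.36 × (59 − 74) = 74 + 0.36 × -15 = 68.6 → 69
G = 190 + 0.36 × (171 − 190) = 190 + 0.36 × -19 = 183.16 → 183
B = 151 + 0.36 × (106 − 151) = 151 + 0.36 × -45 = 134.8 → 135

(69, 183, 135)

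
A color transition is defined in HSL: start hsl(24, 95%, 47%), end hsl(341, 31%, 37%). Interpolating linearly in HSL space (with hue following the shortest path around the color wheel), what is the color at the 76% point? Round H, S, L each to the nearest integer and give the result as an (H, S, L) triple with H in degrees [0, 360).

(351, 46, 39)

Hue: 341 − 24 = 317°, but |317| > 180 so the shorter arc goes the other way: Δh = 317 − 360 = -43°.
H = 24 + 0.76 × (-43) = -8.68 → -9 → -9 mod 360 = 351°
S = 95 + 0.76 × (31 − 95) = 46.36 → 46%
L = 47 + 0.76 × (37 − 47) = 39.4 → 39%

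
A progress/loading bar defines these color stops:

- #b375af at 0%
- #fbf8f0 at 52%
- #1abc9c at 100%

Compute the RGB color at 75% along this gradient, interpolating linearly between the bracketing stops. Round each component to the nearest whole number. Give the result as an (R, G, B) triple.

(143, 219, 200)

75% lies between the 52% and 100% stops, so the local fraction is t = (75 − 52)/(100 − 52) = 23/48 ≈ 0.4792.
#fbf8f0 → (251, 248, 240); #1abc9c → (26, 188, 156).
R = 251 + 0.4792 × (26 − 251) = 143.18 → 143
G = 248 + 0.4792 × (188 − 248) = 219.248 → 219
B = 240 + 0.4792 × (156 − 240) = 199.747 → 200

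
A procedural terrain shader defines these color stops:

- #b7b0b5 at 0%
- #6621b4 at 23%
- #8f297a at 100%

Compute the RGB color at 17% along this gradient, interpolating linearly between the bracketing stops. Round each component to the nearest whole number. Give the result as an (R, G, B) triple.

(123, 70, 180)

17% lies between the 0% and 23% stops, so the local fraction is t = (17 − 0)/(23 − 0) = 17/23 ≈ 0.7391.
#b7b0b5 → (183, 176, 181); #6621b4 → (102, 33, 180).
R = 183 + 0.7391 × (102 − 183) = 123.133 → 123
G = 176 + 0.7391 × (33 − 176) = 70.309 → 70
B = 181 + 0.7391 × (180 − 181) = 180.261 → 180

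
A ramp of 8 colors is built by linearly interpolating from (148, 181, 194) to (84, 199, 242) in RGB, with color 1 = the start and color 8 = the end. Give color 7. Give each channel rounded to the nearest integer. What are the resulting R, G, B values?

With 8 swatches and endpoints inclusive, swatch 7 sits at t = (7 − 1)/(8 − 1) = 6/7 ≈ 0.8571.
R = 148 + 0.8571 × (84 − 148) = 93.146 → 93
G = 181 + 0.8571 × (199 − 181) = 196.428 → 196
B = 194 + 0.8571 × (242 − 194) = 235.141 → 235

(93, 196, 235)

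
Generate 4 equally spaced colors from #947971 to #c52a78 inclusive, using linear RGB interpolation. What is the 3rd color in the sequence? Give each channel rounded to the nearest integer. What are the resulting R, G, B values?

(181, 68, 118)

With 4 swatches and endpoints inclusive, swatch 3 sits at t = (3 − 1)/(4 − 1) = 2/3 ≈ 0.6667.
#947971 → (148, 121, 113); #c52a78 → (197, 42, 120).
R = 148 + 0.6667 × (197 − 148) = 180.668 → 181
G = 121 + 0.6667 × (42 − 121) = 68.331 → 68
B = 113 + 0.6667 × (120 − 113) = 117.667 → 118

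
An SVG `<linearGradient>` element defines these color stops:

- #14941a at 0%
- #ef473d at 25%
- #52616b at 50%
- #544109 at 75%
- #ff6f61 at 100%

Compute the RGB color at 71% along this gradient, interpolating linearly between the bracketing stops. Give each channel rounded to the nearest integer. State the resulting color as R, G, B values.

(84, 70, 25)

71% lies between the 50% and 75% stops, so the local fraction is t = (71 − 50)/(75 − 50) = 21/25 ≈ 0.84.
#52616b → (82, 97, 107); #544109 → (84, 65, 9).
R = 82 + 0.84 × (84 − 82) = 83.68 → 84
G = 97 + 0.84 × (65 − 97) = 70.12 → 70
B = 107 + 0.84 × (9 − 107) = 24.68 → 25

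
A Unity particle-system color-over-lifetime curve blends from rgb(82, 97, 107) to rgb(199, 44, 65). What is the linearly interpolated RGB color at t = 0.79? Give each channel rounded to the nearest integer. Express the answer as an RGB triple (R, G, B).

(174, 55, 74)

R = 82 + 0.79 × (199 − 82) = 82 + 0.79 × 117 = 174.43 → 174
G = 97 + 0.79 × (44 − 97) = 97 + 0.79 × -53 = 55.13 → 55
B = 107 + 0.79 × (65 − 107) = 107 + 0.79 × -42 = 73.82 → 74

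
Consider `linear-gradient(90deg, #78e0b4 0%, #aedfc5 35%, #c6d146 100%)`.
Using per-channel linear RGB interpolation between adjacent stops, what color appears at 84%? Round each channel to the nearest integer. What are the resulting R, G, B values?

84% lies between the 35% and 100% stops, so the local fraction is t = (84 − 35)/(100 − 35) = 49/65 ≈ 0.7538.
#aedfc5 → (174, 223, 197); #c6d146 → (198, 209, 70).
R = 174 + 0.7538 × (198 − 174) = 192.091 → 192
G = 223 + 0.7538 × (209 − 223) = 212.447 → 212
B = 197 + 0.7538 × (70 − 197) = 101.267 → 101

(192, 212, 101)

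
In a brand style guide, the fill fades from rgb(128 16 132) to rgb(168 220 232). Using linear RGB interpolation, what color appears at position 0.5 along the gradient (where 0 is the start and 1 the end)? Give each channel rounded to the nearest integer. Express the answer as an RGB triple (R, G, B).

(148, 118, 182)

R = 128 + 0.5 × (168 − 128) = 128 + 0.5 × 40 = 148 → 148
G = 16 + 0.5 × (220 − 16) = 16 + 0.5 × 204 = 118 → 118
B = 132 + 0.5 × (232 − 132) = 132 + 0.5 × 100 = 182 → 182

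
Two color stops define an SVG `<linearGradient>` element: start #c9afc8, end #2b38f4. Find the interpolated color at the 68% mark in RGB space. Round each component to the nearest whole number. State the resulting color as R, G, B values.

#c9afc8 → (201, 175, 200); #2b38f4 → (43, 56, 244).
68% corresponds to t = 0.68.
R = 201 + 0.68 × (43 − 201) = 201 + 0.68 × -158 = 93.56 → 94
G = 175 + 0.68 × (56 − 175) = 175 + 0.68 × -119 = 94.08 → 94
B = 200 + 0.68 × (244 − 200) = 200 + 0.68 × 44 = 229.92 → 230

(94, 94, 230)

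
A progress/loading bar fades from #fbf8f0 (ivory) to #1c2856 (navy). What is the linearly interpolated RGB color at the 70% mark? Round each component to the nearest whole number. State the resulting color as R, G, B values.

(95, 102, 132)

#fbf8f0 → (251, 248, 240); #1c2856 → (28, 40, 86).
70% corresponds to t = 0.7.
R = 251 + 0.7 × (28 − 251) = 251 + 0.7 × -223 = 94.9 → 95
G = 248 + 0.7 × (40 − 248) = 248 + 0.7 × -208 = 102.4 → 102
B = 240 + 0.7 × (86 − 240) = 240 + 0.7 × -154 = 132.2 → 132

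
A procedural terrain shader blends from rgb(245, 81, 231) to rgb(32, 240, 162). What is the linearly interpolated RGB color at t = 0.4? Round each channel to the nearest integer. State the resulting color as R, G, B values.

(160, 145, 203)

R = 245 + 0.4 × (32 − 245) = 245 + 0.4 × -213 = 159.8 → 160
G = 81 + 0.4 × (240 − 81) = 81 + 0.4 × 159 = 144.6 → 145
B = 231 + 0.4 × (162 − 231) = 231 + 0.4 × -69 = 203.4 → 203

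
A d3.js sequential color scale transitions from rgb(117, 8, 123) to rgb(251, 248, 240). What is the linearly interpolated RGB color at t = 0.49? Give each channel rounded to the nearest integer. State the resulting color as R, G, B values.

(183, 126, 180)

R = 117 + 0.49 × (251 − 117) = 117 + 0.49 × 134 = 182.66 → 183
G = 8 + 0.49 × (248 − 8) = 8 + 0.49 × 240 = 125.6 → 126
B = 123 + 0.49 × (240 − 123) = 123 + 0.49 × 117 = 180.33 → 180
So the blended color is (183, 126, 180), about #b77eb4.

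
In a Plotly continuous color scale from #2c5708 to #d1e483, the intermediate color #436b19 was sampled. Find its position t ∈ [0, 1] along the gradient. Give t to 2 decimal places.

Invert the lerp on the R channel (largest span, 165): t = (67 − 44) / (209 − 44) = 23/165 = 0.13939.
Check on G: (107 − 87)/(228 − 87) = 0.1418 ✓

0.14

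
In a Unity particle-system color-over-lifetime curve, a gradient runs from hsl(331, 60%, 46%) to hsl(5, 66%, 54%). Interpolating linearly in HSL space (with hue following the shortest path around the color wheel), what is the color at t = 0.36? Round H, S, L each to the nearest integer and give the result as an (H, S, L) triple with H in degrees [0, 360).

Hue: 5 − 331 = -326°, but |-326| > 180 so the shorter arc goes the other way: Δh = -326 + 360 = 34°.
H = 331 + 0.36 × (34) = 343.24 → 343°
S = 60 + 0.36 × (66 − 60) = 62.16 → 62%
L = 46 + 0.36 × (54 − 46) = 48.88 → 49%

(343, 62, 49)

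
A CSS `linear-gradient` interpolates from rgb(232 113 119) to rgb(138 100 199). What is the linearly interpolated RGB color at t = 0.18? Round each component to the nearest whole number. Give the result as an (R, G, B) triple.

R = 232 + 0.18 × (138 − 232) = 232 + 0.18 × -94 = 215.08 → 215
G = 113 + 0.18 × (100 − 113) = 113 + 0.18 × -13 = 110.66 → 111
B = 119 + 0.18 × (199 − 119) = 119 + 0.18 × 80 = 133.4 → 133

(215, 111, 133)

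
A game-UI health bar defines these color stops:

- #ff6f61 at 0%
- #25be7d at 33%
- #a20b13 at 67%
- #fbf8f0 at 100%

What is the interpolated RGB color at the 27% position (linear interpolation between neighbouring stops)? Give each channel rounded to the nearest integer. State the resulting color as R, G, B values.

27% lies between the 0% and 33% stops, so the local fraction is t = (27 − 0)/(33 − 0) = 27/33 ≈ 0.8182.
#ff6f61 → (255, 111, 97); #25be7d → (37, 190, 125).
R = 255 + 0.8182 × (37 − 255) = 76.632 → 77
G = 111 + 0.8182 × (190 − 111) = 175.638 → 176
B = 97 + 0.8182 × (125 − 97) = 119.91 → 120

(77, 176, 120)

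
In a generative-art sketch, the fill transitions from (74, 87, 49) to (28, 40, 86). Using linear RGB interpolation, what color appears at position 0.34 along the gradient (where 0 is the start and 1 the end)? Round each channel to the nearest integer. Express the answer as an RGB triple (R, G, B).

R = 74 + 0.34 × (28 − 74) = 74 + 0.34 × -46 = 58.36 → 58
G = 87 + 0.34 × (40 − 87) = 87 + 0.34 × -47 = 71.02 → 71
B = 49 + 0.34 × (86 − 49) = 49 + 0.34 × 37 = 61.58 → 62
So the blended color is (58, 71, 62), about #3a473e.

(58, 71, 62)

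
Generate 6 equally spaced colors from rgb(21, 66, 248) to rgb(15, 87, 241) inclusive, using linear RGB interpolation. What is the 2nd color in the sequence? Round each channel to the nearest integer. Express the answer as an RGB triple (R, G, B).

With 6 swatches and endpoints inclusive, swatch 2 sits at t = (2 − 1)/(6 − 1) = 1/5 ≈ 0.2.
R = 21 + 0.2 × (15 − 21) = 19.8 → 20
G = 66 + 0.2 × (87 − 66) = 70.2 → 70
B = 248 + 0.2 × (241 − 248) = 246.6 → 247

(20, 70, 247)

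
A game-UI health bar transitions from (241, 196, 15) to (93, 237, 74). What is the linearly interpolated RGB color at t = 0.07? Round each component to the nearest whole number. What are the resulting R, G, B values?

(231, 199, 19)

R = 241 + 0.07 × (93 − 241) = 241 + 0.07 × -148 = 230.64 → 231
G = 196 + 0.07 × (237 − 196) = 196 + 0.07 × 41 = 198.87 → 199
B = 15 + 0.07 × (74 − 15) = 15 + 0.07 × 59 = 19.13 → 19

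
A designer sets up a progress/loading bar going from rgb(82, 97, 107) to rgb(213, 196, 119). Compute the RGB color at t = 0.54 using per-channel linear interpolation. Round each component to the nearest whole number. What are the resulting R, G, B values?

(153, 150, 113)

R = 82 + 0.54 × (213 − 82) = 82 + 0.54 × 131 = 152.74 → 153
G = 97 + 0.54 × (196 − 97) = 97 + 0.54 × 99 = 150.46 → 150
B = 107 + 0.54 × (119 − 107) = 107 + 0.54 × 12 = 113.48 → 113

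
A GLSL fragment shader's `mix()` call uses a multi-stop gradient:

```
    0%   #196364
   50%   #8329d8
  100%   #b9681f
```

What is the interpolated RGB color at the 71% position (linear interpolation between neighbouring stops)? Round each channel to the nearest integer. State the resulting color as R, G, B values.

71% lies between the 50% and 100% stops, so the local fraction is t = (71 − 50)/(100 − 50) = 21/50 ≈ 0.42.
#8329d8 → (131, 41, 216); #b9681f → (185, 104, 31).
R = 131 + 0.42 × (185 − 131) = 153.68 → 154
G = 41 + 0.42 × (104 − 41) = 67.46 → 67
B = 216 + 0.42 × (31 − 216) = 138.3 → 138

(154, 67, 138)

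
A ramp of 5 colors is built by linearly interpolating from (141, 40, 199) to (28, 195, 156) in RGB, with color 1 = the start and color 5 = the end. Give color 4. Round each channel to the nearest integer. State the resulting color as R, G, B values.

(56, 156, 167)

With 5 swatches and endpoints inclusive, swatch 4 sits at t = (4 − 1)/(5 − 1) = 3/4 ≈ 0.75.
R = 141 + 0.75 × (28 − 141) = 56.25 → 56
G = 40 + 0.75 × (195 − 40) = 156.25 → 156
B = 199 + 0.75 × (156 − 199) = 166.75 → 167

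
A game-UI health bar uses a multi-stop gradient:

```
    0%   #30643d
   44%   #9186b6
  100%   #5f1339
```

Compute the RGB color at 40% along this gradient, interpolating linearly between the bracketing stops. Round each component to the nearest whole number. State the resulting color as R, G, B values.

(136, 131, 171)

40% lies between the 0% and 44% stops, so the local fraction is t = (40 − 0)/(44 − 0) = 40/44 ≈ 0.9091.
#30643d → (48, 100, 61); #9186b6 → (145, 134, 182).
R = 48 + 0.9091 × (145 − 48) = 136.183 → 136
G = 100 + 0.9091 × (134 − 100) = 130.909 → 131
B = 61 + 0.9091 × (182 − 61) = 171.001 → 171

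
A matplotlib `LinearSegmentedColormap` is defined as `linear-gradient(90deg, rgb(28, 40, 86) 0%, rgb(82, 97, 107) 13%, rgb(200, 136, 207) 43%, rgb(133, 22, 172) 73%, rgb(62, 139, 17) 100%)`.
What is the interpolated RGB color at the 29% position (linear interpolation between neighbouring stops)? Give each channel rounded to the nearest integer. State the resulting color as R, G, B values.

29% lies between the 13% and 43% stops, so the local fraction is t = (29 − 13)/(43 − 13) = 16/30 ≈ 0.5333.
R = 82 + 0.5333 × (200 − 82) = 144.929 → 145
G = 97 + 0.5333 × (136 − 97) = 117.799 → 118
B = 107 + 0.5333 × (207 − 107) = 160.33 → 160

(145, 118, 160)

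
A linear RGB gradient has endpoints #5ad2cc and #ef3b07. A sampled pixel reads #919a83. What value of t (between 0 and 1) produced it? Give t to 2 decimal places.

Invert the lerp on the B channel (largest span, 197): t = (131 − 204) / (7 − 204) = -73/-197 = 0.37056.
Check on R: (145 − 90)/(239 − 90) = 0.3691 ✓

0.37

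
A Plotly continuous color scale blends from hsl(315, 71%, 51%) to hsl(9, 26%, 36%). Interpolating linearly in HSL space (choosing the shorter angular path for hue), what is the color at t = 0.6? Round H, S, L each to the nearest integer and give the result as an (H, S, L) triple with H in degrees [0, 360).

Hue: 9 − 315 = -306°, but |-306| > 180 so the shorter arc goes the other way: Δh = -306 + 360 = 54°.
H = 315 + 0.6 × (54) = 347.4 → 347°
S = 71 + 0.6 × (26 − 71) = 44 → 44%
L = 51 + 0.6 × (36 − 51) = 42 → 42%

(347, 44, 42)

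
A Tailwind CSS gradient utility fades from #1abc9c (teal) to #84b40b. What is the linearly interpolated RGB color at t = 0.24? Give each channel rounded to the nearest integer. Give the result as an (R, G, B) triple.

(51, 186, 121)

#1abc9c → (26, 188, 156); #84b40b → (132, 180, 11).
R = 26 + 0.24 × (132 − 26) = 26 + 0.24 × 106 = 51.44 → 51
G = 188 + 0.24 × (180 − 188) = 188 + 0.24 × -8 = 186.08 → 186
B = 156 + 0.24 × (11 − 156) = 156 + 0.24 × -145 = 121.2 → 121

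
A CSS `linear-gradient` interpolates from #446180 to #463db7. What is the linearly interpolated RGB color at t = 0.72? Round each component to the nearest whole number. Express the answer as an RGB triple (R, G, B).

#446180 → (68, 97, 128); #463db7 → (70, 61, 183).
R = 68 + 0.72 × (70 − 68) = 68 + 0.72 × 2 = 69.44 → 69
G = 97 + 0.72 × (61 − 97) = 97 + 0.72 × -36 = 71.08 → 71
B = 128 + 0.72 × (183 − 128) = 128 + 0.72 × 55 = 167.6 → 168

(69, 71, 168)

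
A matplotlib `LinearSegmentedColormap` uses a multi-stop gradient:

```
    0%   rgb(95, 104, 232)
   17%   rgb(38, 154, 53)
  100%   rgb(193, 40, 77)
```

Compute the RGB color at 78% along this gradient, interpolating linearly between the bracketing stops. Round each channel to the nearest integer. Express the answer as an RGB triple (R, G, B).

78% lies between the 17% and 100% stops, so the local fraction is t = (78 − 17)/(100 − 17) = 61/83 ≈ 0.7349.
R = 38 + 0.7349 × (193 − 38) = 151.909 → 152
G = 154 + 0.7349 × (40 − 154) = 70.221 → 70
B = 53 + 0.7349 × (77 − 53) = 70.638 → 71

(152, 70, 71)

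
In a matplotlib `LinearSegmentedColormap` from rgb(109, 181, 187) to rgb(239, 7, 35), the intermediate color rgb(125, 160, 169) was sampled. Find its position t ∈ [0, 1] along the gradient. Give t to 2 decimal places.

Invert the lerp on the G channel (largest span, 174): t = (160 − 181) / (7 − 181) = -21/-174 = 0.12069.
Check on R: (125 − 109)/(239 − 109) = 0.1231 ✓

0.12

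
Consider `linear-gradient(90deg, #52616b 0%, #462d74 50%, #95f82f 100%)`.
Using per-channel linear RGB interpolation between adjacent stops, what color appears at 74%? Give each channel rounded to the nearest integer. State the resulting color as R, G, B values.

74% lies between the 50% and 100% stops, so the local fraction is t = (74 − 50)/(100 − 50) = 24/50 ≈ 0.48.
#462d74 → (70, 45, 116); #95f82f → (149, 248, 47).
R = 70 + 0.48 × (149 − 70) = 107.92 → 108
G = 45 + 0.48 × (248 − 45) = 142.44 → 142
B = 116 + 0.48 × (47 − 116) = 82.88 → 83

(108, 142, 83)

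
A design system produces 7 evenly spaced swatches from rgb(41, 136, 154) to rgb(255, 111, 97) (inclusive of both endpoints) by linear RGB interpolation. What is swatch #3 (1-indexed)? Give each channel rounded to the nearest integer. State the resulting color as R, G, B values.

With 7 swatches and endpoints inclusive, swatch 3 sits at t = (3 − 1)/(7 − 1) = 2/6 ≈ 0.3333.
R = 41 + 0.3333 × (255 − 41) = 112.326 → 112
G = 136 + 0.3333 × (111 − 136) = 127.668 → 128
B = 154 + 0.3333 × (97 − 154) = 135.002 → 135

(112, 128, 135)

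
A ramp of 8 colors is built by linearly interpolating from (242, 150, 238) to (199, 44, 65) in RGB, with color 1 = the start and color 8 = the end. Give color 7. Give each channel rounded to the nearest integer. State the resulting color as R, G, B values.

With 8 swatches and endpoints inclusive, swatch 7 sits at t = (7 − 1)/(8 − 1) = 6/7 ≈ 0.8571.
R = 242 + 0.8571 × (199 − 242) = 205.145 → 205
G = 150 + 0.8571 × (44 − 150) = 59.147 → 59
B = 238 + 0.8571 × (65 − 238) = 89.722 → 90

(205, 59, 90)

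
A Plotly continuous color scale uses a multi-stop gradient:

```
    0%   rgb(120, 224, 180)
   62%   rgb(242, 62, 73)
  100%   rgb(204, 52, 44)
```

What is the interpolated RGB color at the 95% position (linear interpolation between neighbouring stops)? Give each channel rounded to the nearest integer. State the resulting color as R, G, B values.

(209, 53, 48)

95% lies between the 62% and 100% stops, so the local fraction is t = (95 − 62)/(100 − 62) = 33/38 ≈ 0.8684.
R = 242 + 0.8684 × (204 − 242) = 209.001 → 209
G = 62 + 0.8684 × (52 − 62) = 53.316 → 53
B = 73 + 0.8684 × (44 − 73) = 47.816 → 48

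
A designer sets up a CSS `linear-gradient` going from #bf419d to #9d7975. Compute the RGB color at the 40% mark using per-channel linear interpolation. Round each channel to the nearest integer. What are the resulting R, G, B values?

#bf419d → (191, 65, 157); #9d7975 → (157, 121, 117).
40% corresponds to t = 0.4.
R = 191 + 0.4 × (157 − 191) = 191 + 0.4 × -34 = 177.4 → 177
G = 65 + 0.4 × (121 − 65) = 65 + 0.4 × 56 = 87.4 → 87
B = 157 + 0.4 × (117 − 157) = 157 + 0.4 × -40 = 141 → 141
So the blended color is (177, 87, 141), about #b1578d.

(177, 87, 141)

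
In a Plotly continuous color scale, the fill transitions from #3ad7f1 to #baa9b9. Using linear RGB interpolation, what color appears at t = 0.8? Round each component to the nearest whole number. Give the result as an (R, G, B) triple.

(160, 178, 196)

#3ad7f1 → (58, 215, 241); #baa9b9 → (186, 169, 185).
R = 58 + 0.8 × (186 − 58) = 58 + 0.8 × 128 = 160.4 → 160
G = 215 + 0.8 × (169 − 215) = 215 + 0.8 × -46 = 178.2 → 178
B = 241 + 0.8 × (185 − 241) = 241 + 0.8 × -56 = 196.2 → 196
So the blended color is (160, 178, 196), about #a0b2c4.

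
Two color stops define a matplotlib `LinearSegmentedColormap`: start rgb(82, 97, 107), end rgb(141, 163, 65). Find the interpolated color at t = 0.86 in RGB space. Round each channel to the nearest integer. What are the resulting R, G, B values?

R = 82 + 0.86 × (141 − 82) = 82 + 0.86 × 59 = 132.74 → 133
G = 97 + 0.86 × (163 − 97) = 97 + 0.86 × 66 = 153.76 → 154
B = 107 + 0.86 × (65 − 107) = 107 + 0.86 × -42 = 70.88 → 71

(133, 154, 71)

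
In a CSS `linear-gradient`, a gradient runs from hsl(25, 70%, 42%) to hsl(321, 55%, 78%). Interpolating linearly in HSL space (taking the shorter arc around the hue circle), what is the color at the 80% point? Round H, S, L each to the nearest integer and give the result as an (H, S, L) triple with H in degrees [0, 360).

(334, 58, 71)

Hue: 321 − 25 = 296°, but |296| > 180 so the shorter arc goes the other way: Δh = 296 − 360 = -64°.
H = 25 + 0.8 × (-64) = -26.2 → -26 → -26 mod 360 = 334°
S = 70 + 0.8 × (55 − 70) = 58 → 58%
L = 42 + 0.8 × (78 − 42) = 70.8 → 71%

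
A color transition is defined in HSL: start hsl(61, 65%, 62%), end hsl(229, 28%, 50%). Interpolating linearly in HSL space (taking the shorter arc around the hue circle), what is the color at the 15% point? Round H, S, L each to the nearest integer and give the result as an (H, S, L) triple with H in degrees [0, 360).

(86, 59, 60)

Hue arc: Δh = 229 − 61 = 168° (|Δh| ≤ 180, already the shorter path).
H = 61 + 0.15 × (168) = 86.2 → 86°
S = 65 + 0.15 × (28 − 65) = 59.45 → 59%
L = 62 + 0.15 × (50 − 62) = 60.2 → 60%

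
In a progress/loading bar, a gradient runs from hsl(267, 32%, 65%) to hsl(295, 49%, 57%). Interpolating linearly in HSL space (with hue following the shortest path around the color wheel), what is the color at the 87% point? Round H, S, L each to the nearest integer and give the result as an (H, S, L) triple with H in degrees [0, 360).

Hue arc: Δh = 295 − 267 = 28° (|Δh| ≤ 180, already the shorter path).
H = 267 + 0.87 × (28) = 291.36 → 291°
S = 32 + 0.87 × (49 − 32) = 46.79 → 47%
L = 65 + 0.87 × (57 − 65) = 58.04 → 58%

(291, 47, 58)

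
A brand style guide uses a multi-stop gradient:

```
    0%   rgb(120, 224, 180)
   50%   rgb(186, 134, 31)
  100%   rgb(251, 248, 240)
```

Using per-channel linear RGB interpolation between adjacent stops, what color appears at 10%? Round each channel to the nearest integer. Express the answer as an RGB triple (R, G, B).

(133, 206, 150)

10% lies between the 0% and 50% stops, so the local fraction is t = (10 − 0)/(50 − 0) = 10/50 ≈ 0.2.
R = 120 + 0.2 × (186 − 120) = 133.2 → 133
G = 224 + 0.2 × (134 − 224) = 206 → 206
B = 180 + 0.2 × (31 − 180) = 150.2 → 150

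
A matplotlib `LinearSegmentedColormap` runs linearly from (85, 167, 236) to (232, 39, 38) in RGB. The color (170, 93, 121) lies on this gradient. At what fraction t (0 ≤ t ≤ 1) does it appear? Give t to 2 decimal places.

Invert the lerp on the B channel (largest span, 198): t = (121 − 236) / (38 − 236) = -115/-198 = 0.58081.
Check on R: (170 − 85)/(232 − 85) = 0.5782 ✓

0.58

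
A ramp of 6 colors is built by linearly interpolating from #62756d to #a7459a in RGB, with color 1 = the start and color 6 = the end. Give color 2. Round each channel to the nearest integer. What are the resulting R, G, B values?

(112, 107, 118)

With 6 swatches and endpoints inclusive, swatch 2 sits at t = (2 − 1)/(6 − 1) = 1/5 ≈ 0.2.
#62756d → (98, 117, 109); #a7459a → (167, 69, 154).
R = 98 + 0.2 × (167 − 98) = 111.8 → 112
G = 117 + 0.2 × (69 − 117) = 107.4 → 107
B = 109 + 0.2 × (154 − 109) = 118 → 118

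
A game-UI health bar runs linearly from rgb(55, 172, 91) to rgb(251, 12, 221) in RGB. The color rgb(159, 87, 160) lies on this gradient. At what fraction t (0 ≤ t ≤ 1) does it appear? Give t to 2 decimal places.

Invert the lerp on the R channel (largest span, 196): t = (159 − 55) / (251 − 55) = 104/196 = 0.53061.
Check on G: (87 − 172)/(12 − 172) = 0.5312 ✓

0.53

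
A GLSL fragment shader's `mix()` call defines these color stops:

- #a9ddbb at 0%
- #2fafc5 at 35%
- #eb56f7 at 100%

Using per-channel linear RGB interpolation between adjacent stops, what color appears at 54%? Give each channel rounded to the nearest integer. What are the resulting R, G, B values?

(102, 149, 212)

54% lies between the 35% and 100% stops, so the local fraction is t = (54 − 35)/(100 − 35) = 19/65 ≈ 0.2923.
#2fafc5 → (47, 175, 197); #eb56f7 → (235, 86, 247).
R = 47 + 0.2923 × (235 − 47) = 101.952 → 102
G = 175 + 0.2923 × (86 − 175) = 148.985 → 149
B = 197 + 0.2923 × (247 − 197) = 211.615 → 212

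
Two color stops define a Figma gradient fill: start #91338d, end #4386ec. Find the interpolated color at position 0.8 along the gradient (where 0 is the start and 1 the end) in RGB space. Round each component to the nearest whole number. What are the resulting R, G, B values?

#91338d → (145, 51, 141); #4386ec → (67, 134, 236).
R = 145 + 0.8 × (67 − 145) = 145 + 0.8 × -78 = 82.6 → 83
G = 51 + 0.8 × (134 − 51) = 51 + 0.8 × 83 = 117.4 → 117
B = 141 + 0.8 × (236 − 141) = 141 + 0.8 × 95 = 217 → 217

(83, 117, 217)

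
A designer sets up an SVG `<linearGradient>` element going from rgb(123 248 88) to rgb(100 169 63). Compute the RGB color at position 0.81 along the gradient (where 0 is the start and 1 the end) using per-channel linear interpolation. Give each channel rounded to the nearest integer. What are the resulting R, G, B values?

(104, 184, 68)

R = 123 + 0.81 × (100 − 123) = 123 + 0.81 × -23 = 104.37 → 104
G = 248 + 0.81 × (169 − 248) = 248 + 0.81 × -79 = 184.01 → 184
B = 88 + 0.81 × (63 − 88) = 88 + 0.81 × -25 = 67.75 → 68
So the blended color is (104, 184, 68), about #68b844.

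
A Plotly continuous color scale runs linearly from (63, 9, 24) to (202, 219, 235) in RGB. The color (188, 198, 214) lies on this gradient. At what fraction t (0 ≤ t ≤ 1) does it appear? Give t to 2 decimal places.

Invert the lerp on the B channel (largest span, 211): t = (214 − 24) / (235 − 24) = 190/211 = 0.90047.
Check on R: (188 − 63)/(202 − 63) = 0.8993 ✓

0.90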